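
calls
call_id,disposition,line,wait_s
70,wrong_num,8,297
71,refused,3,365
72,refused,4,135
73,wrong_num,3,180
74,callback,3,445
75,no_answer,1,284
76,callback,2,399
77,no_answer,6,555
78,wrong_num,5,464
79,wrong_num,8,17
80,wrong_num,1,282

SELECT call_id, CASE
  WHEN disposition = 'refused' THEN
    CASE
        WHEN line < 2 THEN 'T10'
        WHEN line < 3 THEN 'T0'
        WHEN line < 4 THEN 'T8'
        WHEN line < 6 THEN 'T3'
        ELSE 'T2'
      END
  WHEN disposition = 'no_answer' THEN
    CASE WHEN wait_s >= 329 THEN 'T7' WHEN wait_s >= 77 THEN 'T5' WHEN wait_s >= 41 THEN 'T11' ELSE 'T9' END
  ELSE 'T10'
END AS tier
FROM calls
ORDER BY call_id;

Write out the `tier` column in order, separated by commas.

T10, T8, T3, T10, T10, T5, T10, T7, T10, T10, T10

call_id=70: disposition='wrong_num' → outer ELSE → T10
call_id=71: disposition='refused' → inner[line < 4] → T8
call_id=72: disposition='refused' → inner[line < 6] → T3
call_id=73: disposition='wrong_num' → outer ELSE → T10
call_id=74: disposition='callback' → outer ELSE → T10
call_id=75: disposition='no_answer' → inner[wait_s >= 77] → T5
call_id=76: disposition='callback' → outer ELSE → T10
call_id=77: disposition='no_answer' → inner[wait_s >= 329] → T7
call_id=78: disposition='wrong_num' → outer ELSE → T10
call_id=79: disposition='wrong_num' → outer ELSE → T10
call_id=80: disposition='wrong_num' → outer ELSE → T10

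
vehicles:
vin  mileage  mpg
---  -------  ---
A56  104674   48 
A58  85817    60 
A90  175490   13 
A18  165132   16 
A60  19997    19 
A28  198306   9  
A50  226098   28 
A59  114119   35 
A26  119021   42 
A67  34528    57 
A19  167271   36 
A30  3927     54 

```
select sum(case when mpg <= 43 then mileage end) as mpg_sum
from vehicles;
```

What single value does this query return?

vin=A56: ✗
vin=A58: ✗
vin=A90: ✓ → 175490
vin=A18: ✓ → 165132
vin=A60: ✓ → 19997
vin=A28: ✓ → 198306
vin=A50: ✓ → 226098
vin=A59: ✓ → 114119
vin=A26: ✓ → 119021
vin=A67: ✗
vin=A19: ✓ → 167271
vin=A30: ✗
mpg_sum = 175490 + 165132 + 19997 + 198306 + 226098 + 114119 + 119021 + 167271 = 1185434

1185434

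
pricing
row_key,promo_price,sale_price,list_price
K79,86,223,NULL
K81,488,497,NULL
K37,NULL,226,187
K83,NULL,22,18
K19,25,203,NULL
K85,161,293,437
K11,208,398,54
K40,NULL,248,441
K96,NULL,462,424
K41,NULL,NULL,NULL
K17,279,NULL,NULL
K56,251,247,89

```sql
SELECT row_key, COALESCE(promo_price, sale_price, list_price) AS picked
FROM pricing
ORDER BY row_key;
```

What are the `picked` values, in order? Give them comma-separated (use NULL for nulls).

208, 279, 25, 226, 248, NULL, 251, 86, 488, 22, 161, 462

row_key=K11: promo_price=208 → 208
row_key=K17: promo_price=279 → 279
row_key=K19: promo_price=25 → 25
row_key=K37: promo_price=NULL, sale_price=226 → 226
row_key=K40: promo_price=NULL, sale_price=248 → 248
row_key=K41: promo_price=NULL, sale_price=NULL, list_price=NULL (all NULL) → NULL
row_key=K56: promo_price=251 → 251
row_key=K79: promo_price=86 → 86
row_key=K81: promo_price=488 → 488
row_key=K83: promo_price=NULL, sale_price=22 → 22
row_key=K85: promo_price=161 → 161
row_key=K96: promo_price=NULL, sale_price=462 → 462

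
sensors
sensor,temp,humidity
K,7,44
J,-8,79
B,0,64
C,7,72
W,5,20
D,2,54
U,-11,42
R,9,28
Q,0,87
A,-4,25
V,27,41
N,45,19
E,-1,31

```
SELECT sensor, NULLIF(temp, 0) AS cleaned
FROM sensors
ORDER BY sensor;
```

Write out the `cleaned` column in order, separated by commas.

-4, NULL, 7, 2, -1, -8, 7, 45, NULL, 9, -11, 27, 5

sensor=A: temp=-4 vs 0: differ → -4
sensor=B: temp=0 vs 0: equal → NULL
sensor=C: temp=7 vs 0: differ → 7
sensor=D: temp=2 vs 0: differ → 2
sensor=E: temp=-1 vs 0: differ → -1
sensor=J: temp=-8 vs 0: differ → -8
sensor=K: temp=7 vs 0: differ → 7
sensor=N: temp=45 vs 0: differ → 45
sensor=Q: temp=0 vs 0: equal → NULL
sensor=R: temp=9 vs 0: differ → 9
sensor=U: temp=-11 vs 0: differ → -11
sensor=V: temp=27 vs 0: differ → 27
sensor=W: temp=5 vs 0: differ → 5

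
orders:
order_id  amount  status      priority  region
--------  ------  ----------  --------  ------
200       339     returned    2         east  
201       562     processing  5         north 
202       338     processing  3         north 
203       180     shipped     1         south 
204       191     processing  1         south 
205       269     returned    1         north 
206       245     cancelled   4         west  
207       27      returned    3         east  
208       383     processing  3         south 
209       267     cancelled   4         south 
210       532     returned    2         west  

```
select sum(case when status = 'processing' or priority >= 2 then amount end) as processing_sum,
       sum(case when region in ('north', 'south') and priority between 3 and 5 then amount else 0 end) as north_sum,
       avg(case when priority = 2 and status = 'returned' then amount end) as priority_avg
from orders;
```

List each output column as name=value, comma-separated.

processing_sum=2884, north_sum=1550, priority_avg=435.5

[processing_sum: status = 'processing' or priority >= 2]
order_id=200: ✓ → 339
order_id=201: ✓ → 562
order_id=202: ✓ → 338
order_id=203: ✗
order_id=204: ✓ → 191
order_id=205: ✗
order_id=206: ✓ → 245
order_id=207: ✓ → 27
order_id=208: ✓ → 383
order_id=209: ✓ → 267
order_id=210: ✓ → 532
processing_sum = 339 + 562 + 338 + 191 + 245 + 27 + 383 + 267 + 532 = 2884
—
[north_sum: region in ('north', 'south') and priority between 3 and 5]
order_id=200: ✗
order_id=201: ✓ → 562
order_id=202: ✓ → 338
order_id=203: ✗
order_id=204: ✗
order_id=205: ✗
order_id=206: ✗
order_id=207: ✗
order_id=208: ✓ → 383
order_id=209: ✓ → 267
order_id=210: ✗
north_sum = 562 + 338 + 383 + 267 = 1550
—
[priority_avg: priority = 2 and status = 'returned']
order_id=200: ✓ → 339
order_id=201: ✗
order_id=202: ✗
order_id=203: ✗
order_id=204: ✗
order_id=205: ✗
order_id=206: ✗
order_id=207: ✗
order_id=208: ✗
order_id=209: ✗
order_id=210: ✓ → 532
priority_avg = (339 + 532) / 2 = 435.5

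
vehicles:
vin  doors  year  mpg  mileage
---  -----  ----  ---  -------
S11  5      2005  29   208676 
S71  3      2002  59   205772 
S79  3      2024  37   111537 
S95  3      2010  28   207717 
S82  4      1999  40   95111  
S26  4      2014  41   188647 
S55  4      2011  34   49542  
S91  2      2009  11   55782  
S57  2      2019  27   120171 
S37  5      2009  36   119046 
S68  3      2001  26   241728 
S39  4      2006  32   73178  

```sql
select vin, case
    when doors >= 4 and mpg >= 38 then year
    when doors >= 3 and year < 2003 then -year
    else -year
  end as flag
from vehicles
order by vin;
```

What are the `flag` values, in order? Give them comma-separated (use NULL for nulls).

-2005, 2014, -2009, -2006, -2011, -2019, -2001, -2002, -2024, 1999, -2009, -2010

vin=S11: ELSE → -2005
vin=S26: doors >= 4 and mpg >= 38 → 2014
vin=S37: ELSE → -2009
vin=S39: ELSE → -2006
vin=S55: ELSE → -2011
vin=S57: ELSE → -2019
vin=S68: doors >= 3 and year < 2003 → -2001
vin=S71: doors >= 3 and year < 2003 → -2002
vin=S79: ELSE → -2024
vin=S82: doors >= 4 and mpg >= 38 → 1999
vin=S91: ELSE → -2009
vin=S95: ELSE → -2010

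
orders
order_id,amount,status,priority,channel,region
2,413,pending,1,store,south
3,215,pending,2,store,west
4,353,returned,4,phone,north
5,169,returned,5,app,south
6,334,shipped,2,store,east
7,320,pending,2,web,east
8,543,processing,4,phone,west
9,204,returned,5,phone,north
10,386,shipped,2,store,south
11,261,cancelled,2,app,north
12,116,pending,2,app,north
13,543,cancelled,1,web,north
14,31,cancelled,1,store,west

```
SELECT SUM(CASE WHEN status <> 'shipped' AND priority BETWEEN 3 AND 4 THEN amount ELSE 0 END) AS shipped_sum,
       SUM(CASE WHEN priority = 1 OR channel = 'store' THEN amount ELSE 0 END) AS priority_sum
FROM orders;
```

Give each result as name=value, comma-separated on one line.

[shipped_sum: status <> 'shipped' AND priority BETWEEN 3 AND 4]
order_id=2: ✗
order_id=3: ✗
order_id=4: ✓ → 353
order_id=5: ✗
order_id=6: ✗
order_id=7: ✗
order_id=8: ✓ → 543
order_id=9: ✗
order_id=10: ✗
order_id=11: ✗
order_id=12: ✗
order_id=13: ✗
order_id=14: ✗
shipped_sum = 353 + 543 = 896
—
[priority_sum: priority = 1 OR channel = 'store']
order_id=2: ✓ → 413
order_id=3: ✓ → 215
order_id=4: ✗
order_id=5: ✗
order_id=6: ✓ → 334
order_id=7: ✗
order_id=8: ✗
order_id=9: ✗
order_id=10: ✓ → 386
order_id=11: ✗
order_id=12: ✗
order_id=13: ✓ → 543
order_id=14: ✓ → 31
priority_sum = 413 + 215 + 334 + 386 + 543 + 31 = 1922

shipped_sum=896, priority_sum=1922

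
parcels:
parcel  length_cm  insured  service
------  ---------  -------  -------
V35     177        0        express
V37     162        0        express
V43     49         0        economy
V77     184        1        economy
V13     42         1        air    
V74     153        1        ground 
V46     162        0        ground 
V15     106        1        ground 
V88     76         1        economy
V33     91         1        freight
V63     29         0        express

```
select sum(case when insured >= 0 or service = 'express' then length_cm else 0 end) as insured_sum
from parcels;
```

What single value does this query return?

parcel=V35: ✓ → 177
parcel=V37: ✓ → 162
parcel=V43: ✓ → 49
parcel=V77: ✓ → 184
parcel=V13: ✓ → 42
parcel=V74: ✓ → 153
parcel=V46: ✓ → 162
parcel=V15: ✓ → 106
parcel=V88: ✓ → 76
parcel=V33: ✓ → 91
parcel=V63: ✓ → 29
insured_sum = 177 + 162 + 49 + 184 + 42 + 153 + 162 + 106 + 76 + 91 + 29 = 1231

1231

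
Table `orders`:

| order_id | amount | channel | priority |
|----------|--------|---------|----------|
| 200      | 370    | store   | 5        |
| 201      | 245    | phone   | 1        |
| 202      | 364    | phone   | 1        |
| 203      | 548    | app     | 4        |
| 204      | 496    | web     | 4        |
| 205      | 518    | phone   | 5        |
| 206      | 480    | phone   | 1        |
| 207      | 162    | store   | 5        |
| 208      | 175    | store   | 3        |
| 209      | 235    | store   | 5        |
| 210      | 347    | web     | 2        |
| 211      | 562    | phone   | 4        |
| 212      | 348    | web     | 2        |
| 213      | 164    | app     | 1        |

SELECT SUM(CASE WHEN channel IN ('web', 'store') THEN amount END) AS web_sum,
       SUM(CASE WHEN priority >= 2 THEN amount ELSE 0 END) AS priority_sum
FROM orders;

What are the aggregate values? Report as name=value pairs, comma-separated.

[web_sum: channel IN ('web', 'store')]
order_id=200: ✓ → 370
order_id=201: ✗
order_id=202: ✗
order_id=203: ✗
order_id=204: ✓ → 496
order_id=205: ✗
order_id=206: ✗
order_id=207: ✓ → 162
order_id=208: ✓ → 175
order_id=209: ✓ → 235
order_id=210: ✓ → 347
order_id=211: ✗
order_id=212: ✓ → 348
order_id=213: ✗
web_sum = 370 + 496 + 162 + 175 + 235 + 347 + 348 = 2133
—
[priority_sum: priority >= 2]
order_id=200: ✓ → 370
order_id=201: ✗
order_id=202: ✗
order_id=203: ✓ → 548
order_id=204: ✓ → 496
order_id=205: ✓ → 518
order_id=206: ✗
order_id=207: ✓ → 162
order_id=208: ✓ → 175
order_id=209: ✓ → 235
order_id=210: ✓ → 347
order_id=211: ✓ → 562
order_id=212: ✓ → 348
order_id=213: ✗
priority_sum = 370 + 548 + 496 + 518 + 162 + 175 + 235 + 347 + 562 + 348 = 3761

web_sum=2133, priority_sum=3761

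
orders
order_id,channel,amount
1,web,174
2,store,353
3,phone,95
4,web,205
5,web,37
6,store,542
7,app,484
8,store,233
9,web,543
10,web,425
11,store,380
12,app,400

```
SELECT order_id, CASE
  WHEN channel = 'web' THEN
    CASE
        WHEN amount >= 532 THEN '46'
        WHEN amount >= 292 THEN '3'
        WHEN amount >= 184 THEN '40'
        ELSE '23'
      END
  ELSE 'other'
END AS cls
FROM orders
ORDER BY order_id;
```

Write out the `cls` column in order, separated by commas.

23, other, other, 40, 23, other, other, other, 46, 3, other, other

order_id=1: channel='web' → inner[ELSE] → 23
order_id=2: channel='store' → outer ELSE → other
order_id=3: channel='phone' → outer ELSE → other
order_id=4: channel='web' → inner[amount >= 184] → 40
order_id=5: channel='web' → inner[ELSE] → 23
order_id=6: channel='store' → outer ELSE → other
order_id=7: channel='app' → outer ELSE → other
order_id=8: channel='store' → outer ELSE → other
order_id=9: channel='web' → inner[amount >= 532] → 46
order_id=10: channel='web' → inner[amount >= 292] → 3
order_id=11: channel='store' → outer ELSE → other
order_id=12: channel='app' → outer ELSE → other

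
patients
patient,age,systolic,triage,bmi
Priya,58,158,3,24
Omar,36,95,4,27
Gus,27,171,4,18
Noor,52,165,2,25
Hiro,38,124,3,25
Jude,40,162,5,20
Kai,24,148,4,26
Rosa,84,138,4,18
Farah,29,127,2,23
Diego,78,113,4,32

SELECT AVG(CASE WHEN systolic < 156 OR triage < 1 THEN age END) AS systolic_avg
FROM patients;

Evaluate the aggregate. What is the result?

48.1666666667

patient=Priya: ✗
patient=Omar: ✓ → 36
patient=Gus: ✗
patient=Noor: ✗
patient=Hiro: ✓ → 38
patient=Jude: ✗
patient=Kai: ✓ → 24
patient=Rosa: ✓ → 84
patient=Farah: ✓ → 29
patient=Diego: ✓ → 78
systolic_avg = (36 + 38 + 24 + 84 + 29 + 78) / 6 = 48.1666666667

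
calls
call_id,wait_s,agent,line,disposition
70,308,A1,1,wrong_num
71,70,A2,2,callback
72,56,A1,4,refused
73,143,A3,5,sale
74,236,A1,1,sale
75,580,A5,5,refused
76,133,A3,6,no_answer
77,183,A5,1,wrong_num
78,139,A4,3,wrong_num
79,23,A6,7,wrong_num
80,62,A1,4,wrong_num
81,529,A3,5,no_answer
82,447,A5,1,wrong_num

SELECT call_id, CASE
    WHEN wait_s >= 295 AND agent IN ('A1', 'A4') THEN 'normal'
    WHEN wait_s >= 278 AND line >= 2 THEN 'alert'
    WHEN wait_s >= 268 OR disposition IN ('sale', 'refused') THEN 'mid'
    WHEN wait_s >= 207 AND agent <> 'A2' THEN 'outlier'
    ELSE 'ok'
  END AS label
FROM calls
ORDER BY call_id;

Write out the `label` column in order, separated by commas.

call_id=70: wait_s >= 295 AND agent IN ('A1', 'A4') → normal
call_id=71: ELSE → ok
call_id=72: wait_s >= 268 OR disposition IN ('sale', 'refused') → mid
call_id=73: wait_s >= 268 OR disposition IN ('sale', 'refused') → mid
call_id=74: wait_s >= 268 OR disposition IN ('sale', 'refused') → mid
call_id=75: wait_s >= 278 AND line >= 2 → alert
call_id=76: ELSE → ok
call_id=77: ELSE → ok
call_id=78: ELSE → ok
call_id=79: ELSE → ok
call_id=80: ELSE → ok
call_id=81: wait_s >= 278 AND line >= 2 → alert
call_id=82: wait_s >= 268 OR disposition IN ('sale', 'refused') → mid

normal, ok, mid, mid, mid, alert, ok, ok, ok, ok, ok, alert, mid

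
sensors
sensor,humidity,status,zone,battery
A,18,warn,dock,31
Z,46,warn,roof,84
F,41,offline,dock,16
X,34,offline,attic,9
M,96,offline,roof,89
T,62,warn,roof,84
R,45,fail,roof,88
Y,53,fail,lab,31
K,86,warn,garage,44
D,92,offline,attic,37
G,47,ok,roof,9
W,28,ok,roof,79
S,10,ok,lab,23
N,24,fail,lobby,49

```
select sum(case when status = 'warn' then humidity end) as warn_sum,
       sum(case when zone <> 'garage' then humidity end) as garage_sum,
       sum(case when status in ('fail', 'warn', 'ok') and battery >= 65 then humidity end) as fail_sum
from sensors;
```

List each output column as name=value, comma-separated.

warn_sum=212, garage_sum=596, fail_sum=181

[warn_sum: status = 'warn']
sensor=A: ✓ → 18
sensor=Z: ✓ → 46
sensor=F: ✗
sensor=X: ✗
sensor=M: ✗
sensor=T: ✓ → 62
sensor=R: ✗
sensor=Y: ✗
sensor=K: ✓ → 86
sensor=D: ✗
sensor=G: ✗
sensor=W: ✗
sensor=S: ✗
sensor=N: ✗
warn_sum = 18 + 46 + 62 + 86 = 212
—
[garage_sum: zone <> 'garage']
sensor=A: ✓ → 18
sensor=Z: ✓ → 46
sensor=F: ✓ → 41
sensor=X: ✓ → 34
sensor=M: ✓ → 96
sensor=T: ✓ → 62
sensor=R: ✓ → 45
sensor=Y: ✓ → 53
sensor=K: ✗
sensor=D: ✓ → 92
sensor=G: ✓ → 47
sensor=W: ✓ → 28
sensor=S: ✓ → 10
sensor=N: ✓ → 24
garage_sum = 18 + 46 + 41 + 34 + 96 + 62 + 45 + 53 + 92 + 47 + 28 + 10 + 24 = 596
—
[fail_sum: status in ('fail', 'warn', 'ok') and battery >= 65]
sensor=A: ✗
sensor=Z: ✓ → 46
sensor=F: ✗
sensor=X: ✗
sensor=M: ✗
sensor=T: ✓ → 62
sensor=R: ✓ → 45
sensor=Y: ✗
sensor=K: ✗
sensor=D: ✗
sensor=G: ✗
sensor=W: ✓ → 28
sensor=S: ✗
sensor=N: ✗
fail_sum = 46 + 62 + 45 + 28 = 181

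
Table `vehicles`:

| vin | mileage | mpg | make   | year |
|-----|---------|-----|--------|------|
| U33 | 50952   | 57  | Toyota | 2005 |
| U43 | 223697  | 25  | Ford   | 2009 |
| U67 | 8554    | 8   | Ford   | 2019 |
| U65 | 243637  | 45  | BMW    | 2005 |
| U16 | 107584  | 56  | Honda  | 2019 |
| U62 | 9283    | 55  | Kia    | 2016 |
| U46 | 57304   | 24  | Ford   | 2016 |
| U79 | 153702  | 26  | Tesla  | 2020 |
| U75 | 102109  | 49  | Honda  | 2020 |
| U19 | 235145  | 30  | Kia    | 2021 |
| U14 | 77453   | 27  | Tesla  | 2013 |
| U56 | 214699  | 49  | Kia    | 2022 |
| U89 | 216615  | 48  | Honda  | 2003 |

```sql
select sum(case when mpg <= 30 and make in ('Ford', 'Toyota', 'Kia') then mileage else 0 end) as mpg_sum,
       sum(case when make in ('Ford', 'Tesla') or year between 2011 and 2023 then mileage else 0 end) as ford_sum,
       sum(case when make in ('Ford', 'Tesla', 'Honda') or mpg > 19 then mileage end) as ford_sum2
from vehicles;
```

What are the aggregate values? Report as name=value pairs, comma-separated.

mpg_sum=524700, ford_sum=1189530, ford_sum2=1700734

[mpg_sum: mpg <= 30 and make in ('Ford', 'Toyota', 'Kia')]
vin=U33: ✗
vin=U43: ✓ → 223697
vin=U67: ✓ → 8554
vin=U65: ✗
vin=U16: ✗
vin=U62: ✗
vin=U46: ✓ → 57304
vin=U79: ✗
vin=U75: ✗
vin=U19: ✓ → 235145
vin=U14: ✗
vin=U56: ✗
vin=U89: ✗
mpg_sum = 223697 + 8554 + 57304 + 235145 = 524700
—
[ford_sum: make in ('Ford', 'Tesla') or year between 2011 and 2023]
vin=U33: ✗
vin=U43: ✓ → 223697
vin=U67: ✓ → 8554
vin=U65: ✗
vin=U16: ✓ → 107584
vin=U62: ✓ → 9283
vin=U46: ✓ → 57304
vin=U79: ✓ → 153702
vin=U75: ✓ → 102109
vin=U19: ✓ → 235145
vin=U14: ✓ → 77453
vin=U56: ✓ → 214699
vin=U89: ✗
ford_sum = 223697 + 8554 + 107584 + 9283 + 57304 + 153702 + 102109 + 235145 + 77453 + 214699 = 1189530
—
[ford_sum2: make in ('Ford', 'Tesla', 'Honda') or mpg > 19]
vin=U33: ✓ → 50952
vin=U43: ✓ → 223697
vin=U67: ✓ → 8554
vin=U65: ✓ → 243637
vin=U16: ✓ → 107584
vin=U62: ✓ → 9283
vin=U46: ✓ → 57304
vin=U79: ✓ → 153702
vin=U75: ✓ → 102109
vin=U19: ✓ → 235145
vin=U14: ✓ → 77453
vin=U56: ✓ → 214699
vin=U89: ✓ → 216615
ford_sum2 = 50952 + 223697 + 8554 + 243637 + 107584 + 9283 + 57304 + 153702 + 102109 + 235145 + 77453 + 214699 + 216615 = 1700734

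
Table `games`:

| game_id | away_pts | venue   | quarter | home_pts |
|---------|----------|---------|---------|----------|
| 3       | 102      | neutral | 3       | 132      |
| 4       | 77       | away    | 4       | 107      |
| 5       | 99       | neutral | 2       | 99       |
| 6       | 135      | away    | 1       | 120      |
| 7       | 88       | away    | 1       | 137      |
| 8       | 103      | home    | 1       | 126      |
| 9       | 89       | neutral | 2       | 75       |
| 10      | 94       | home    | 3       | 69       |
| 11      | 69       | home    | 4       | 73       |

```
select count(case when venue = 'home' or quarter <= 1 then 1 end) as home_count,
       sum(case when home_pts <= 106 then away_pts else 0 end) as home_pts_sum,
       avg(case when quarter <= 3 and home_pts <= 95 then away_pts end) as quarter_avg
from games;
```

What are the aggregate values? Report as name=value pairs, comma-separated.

home_count=5, home_pts_sum=351, quarter_avg=91.5

[home_count: venue = 'home' or quarter <= 1]
game_id=3: ✗
game_id=4: ✗
game_id=5: ✗
game_id=6: ✓ → 1
game_id=7: ✓ → 1
game_id=8: ✓ → 1
game_id=9: ✗
game_id=10: ✓ → 1
game_id=11: ✓ → 1
home_count = COUNT(1, 1, 1, 1, 1) = 5
—
[home_pts_sum: home_pts <= 106]
game_id=3: ✗
game_id=4: ✗
game_id=5: ✓ → 99
game_id=6: ✗
game_id=7: ✗
game_id=8: ✗
game_id=9: ✓ → 89
game_id=10: ✓ → 94
game_id=11: ✓ → 69
home_pts_sum = 99 + 89 + 94 + 69 = 351
—
[quarter_avg: quarter <= 3 and home_pts <= 95]
game_id=3: ✗
game_id=4: ✗
game_id=5: ✗
game_id=6: ✗
game_id=7: ✗
game_id=8: ✗
game_id=9: ✓ → 89
game_id=10: ✓ → 94
game_id=11: ✗
quarter_avg = (89 + 94) / 2 = 91.5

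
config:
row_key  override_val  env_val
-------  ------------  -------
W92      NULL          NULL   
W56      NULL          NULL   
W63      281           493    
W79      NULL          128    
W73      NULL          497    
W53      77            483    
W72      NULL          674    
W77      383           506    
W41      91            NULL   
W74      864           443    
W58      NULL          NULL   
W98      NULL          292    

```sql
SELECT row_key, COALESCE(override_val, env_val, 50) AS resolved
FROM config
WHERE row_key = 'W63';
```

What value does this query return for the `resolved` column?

281

row_key = W63: override_val=281, env_val=493.
override_val=281 → 281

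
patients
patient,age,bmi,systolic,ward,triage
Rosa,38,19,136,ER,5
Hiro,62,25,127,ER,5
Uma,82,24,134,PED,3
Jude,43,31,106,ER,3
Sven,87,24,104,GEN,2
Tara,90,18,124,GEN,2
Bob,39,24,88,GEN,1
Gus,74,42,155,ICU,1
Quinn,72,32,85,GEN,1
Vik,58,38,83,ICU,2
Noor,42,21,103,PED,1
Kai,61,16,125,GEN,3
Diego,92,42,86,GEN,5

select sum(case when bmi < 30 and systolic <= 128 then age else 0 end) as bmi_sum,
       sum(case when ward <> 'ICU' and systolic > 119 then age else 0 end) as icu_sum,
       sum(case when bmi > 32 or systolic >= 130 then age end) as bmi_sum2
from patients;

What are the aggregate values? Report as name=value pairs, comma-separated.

bmi_sum=381, icu_sum=333, bmi_sum2=344

[bmi_sum: bmi < 30 and systolic <= 128]
patient=Rosa: ✗
patient=Hiro: ✓ → 62
patient=Uma: ✗
patient=Jude: ✗
patient=Sven: ✓ → 87
patient=Tara: ✓ → 90
patient=Bob: ✓ → 39
patient=Gus: ✗
patient=Quinn: ✗
patient=Vik: ✗
patient=Noor: ✓ → 42
patient=Kai: ✓ → 61
patient=Diego: ✗
bmi_sum = 62 + 87 + 90 + 39 + 42 + 61 = 381
—
[icu_sum: ward <> 'ICU' and systolic > 119]
patient=Rosa: ✓ → 38
patient=Hiro: ✓ → 62
patient=Uma: ✓ → 82
patient=Jude: ✗
patient=Sven: ✗
patient=Tara: ✓ → 90
patient=Bob: ✗
patient=Gus: ✗
patient=Quinn: ✗
patient=Vik: ✗
patient=Noor: ✗
patient=Kai: ✓ → 61
patient=Diego: ✗
icu_sum = 38 + 62 + 82 + 90 + 61 = 333
—
[bmi_sum2: bmi > 32 or systolic >= 130]
patient=Rosa: ✓ → 38
patient=Hiro: ✗
patient=Uma: ✓ → 82
patient=Jude: ✗
patient=Sven: ✗
patient=Tara: ✗
patient=Bob: ✗
patient=Gus: ✓ → 74
patient=Quinn: ✗
patient=Vik: ✓ → 58
patient=Noor: ✗
patient=Kai: ✗
patient=Diego: ✓ → 92
bmi_sum2 = 38 + 82 + 74 + 58 + 92 = 344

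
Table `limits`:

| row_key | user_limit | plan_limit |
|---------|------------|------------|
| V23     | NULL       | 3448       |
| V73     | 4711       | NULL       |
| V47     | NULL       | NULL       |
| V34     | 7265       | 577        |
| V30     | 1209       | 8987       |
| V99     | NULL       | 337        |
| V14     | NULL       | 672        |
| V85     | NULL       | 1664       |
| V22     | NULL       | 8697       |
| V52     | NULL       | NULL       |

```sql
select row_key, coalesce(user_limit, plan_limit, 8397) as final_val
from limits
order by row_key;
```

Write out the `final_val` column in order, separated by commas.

row_key=V14: user_limit=NULL, plan_limit=672 → 672
row_key=V22: user_limit=NULL, plan_limit=8697 → 8697
row_key=V23: user_limit=NULL, plan_limit=3448 → 3448
row_key=V30: user_limit=1209 → 1209
row_key=V34: user_limit=7265 → 7265
row_key=V47: user_limit=NULL, plan_limit=NULL, → literal 8397 → 8397
row_key=V52: user_limit=NULL, plan_limit=NULL, → literal 8397 → 8397
row_key=V73: user_limit=4711 → 4711
row_key=V85: user_limit=NULL, plan_limit=1664 → 1664
row_key=V99: user_limit=NULL, plan_limit=337 → 337

672, 8697, 3448, 1209, 7265, 8397, 8397, 4711, 1664, 337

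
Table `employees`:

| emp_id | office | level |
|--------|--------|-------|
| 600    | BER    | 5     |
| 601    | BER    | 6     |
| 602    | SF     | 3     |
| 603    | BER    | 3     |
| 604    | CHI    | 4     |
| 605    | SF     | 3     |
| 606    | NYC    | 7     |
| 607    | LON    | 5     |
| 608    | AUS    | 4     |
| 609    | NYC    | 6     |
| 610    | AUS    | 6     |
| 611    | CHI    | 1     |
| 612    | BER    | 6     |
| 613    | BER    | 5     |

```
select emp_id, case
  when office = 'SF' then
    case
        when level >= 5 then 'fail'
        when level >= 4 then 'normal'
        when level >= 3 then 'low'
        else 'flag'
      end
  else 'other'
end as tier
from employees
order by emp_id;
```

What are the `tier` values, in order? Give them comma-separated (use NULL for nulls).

emp_id=600: office='BER' → outer ELSE → other
emp_id=601: office='BER' → outer ELSE → other
emp_id=602: office='SF' → inner[level >= 3] → low
emp_id=603: office='BER' → outer ELSE → other
emp_id=604: office='CHI' → outer ELSE → other
emp_id=605: office='SF' → inner[level >= 3] → low
emp_id=606: office='NYC' → outer ELSE → other
emp_id=607: office='LON' → outer ELSE → other
emp_id=608: office='AUS' → outer ELSE → other
emp_id=609: office='NYC' → outer ELSE → other
emp_id=610: office='AUS' → outer ELSE → other
emp_id=611: office='CHI' → outer ELSE → other
emp_id=612: office='BER' → outer ELSE → other
emp_id=613: office='BER' → outer ELSE → other

other, other, low, other, other, low, other, other, other, other, other, other, other, other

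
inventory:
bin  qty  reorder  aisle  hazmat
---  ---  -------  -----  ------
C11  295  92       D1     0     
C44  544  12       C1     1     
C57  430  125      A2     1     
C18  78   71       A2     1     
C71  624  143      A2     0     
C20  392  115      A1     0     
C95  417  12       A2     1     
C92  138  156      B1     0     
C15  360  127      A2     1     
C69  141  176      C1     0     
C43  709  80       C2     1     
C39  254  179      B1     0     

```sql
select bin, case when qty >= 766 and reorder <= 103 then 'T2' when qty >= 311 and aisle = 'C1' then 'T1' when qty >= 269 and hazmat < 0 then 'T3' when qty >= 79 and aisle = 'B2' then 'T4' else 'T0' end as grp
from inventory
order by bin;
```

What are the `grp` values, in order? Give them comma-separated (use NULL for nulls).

T0, T0, T0, T0, T0, T0, T1, T0, T0, T0, T0, T0

bin=C11: ELSE → T0
bin=C15: ELSE → T0
bin=C18: ELSE → T0
bin=C20: ELSE → T0
bin=C39: ELSE → T0
bin=C43: ELSE → T0
bin=C44: qty >= 311 and aisle = 'C1' → T1
bin=C57: ELSE → T0
bin=C69: ELSE → T0
bin=C71: ELSE → T0
bin=C92: ELSE → T0
bin=C95: ELSE → T0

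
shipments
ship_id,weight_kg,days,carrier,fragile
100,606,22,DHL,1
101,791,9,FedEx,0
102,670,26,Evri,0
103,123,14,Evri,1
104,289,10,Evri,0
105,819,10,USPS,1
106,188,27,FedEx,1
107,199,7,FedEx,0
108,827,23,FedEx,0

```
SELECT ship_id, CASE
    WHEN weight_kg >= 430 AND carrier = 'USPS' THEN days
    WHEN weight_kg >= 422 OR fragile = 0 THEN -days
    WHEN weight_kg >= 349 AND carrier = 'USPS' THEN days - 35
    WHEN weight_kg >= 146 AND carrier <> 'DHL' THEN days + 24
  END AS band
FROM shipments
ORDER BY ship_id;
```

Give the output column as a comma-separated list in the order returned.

-22, -9, -26, NULL, -10, 10, 51, -7, -23

ship_id=100: weight_kg >= 422 OR fragile = 0 → -22
ship_id=101: weight_kg >= 422 OR fragile = 0 → -9
ship_id=102: weight_kg >= 422 OR fragile = 0 → -26
ship_id=103: (no match → NULL) → NULL
ship_id=104: weight_kg >= 422 OR fragile = 0 → -10
ship_id=105: weight_kg >= 430 AND carrier = 'USPS' → 10
ship_id=106: weight_kg >= 146 AND carrier <> 'DHL' → 51
ship_id=107: weight_kg >= 422 OR fragile = 0 → -7
ship_id=108: weight_kg >= 422 OR fragile = 0 → -23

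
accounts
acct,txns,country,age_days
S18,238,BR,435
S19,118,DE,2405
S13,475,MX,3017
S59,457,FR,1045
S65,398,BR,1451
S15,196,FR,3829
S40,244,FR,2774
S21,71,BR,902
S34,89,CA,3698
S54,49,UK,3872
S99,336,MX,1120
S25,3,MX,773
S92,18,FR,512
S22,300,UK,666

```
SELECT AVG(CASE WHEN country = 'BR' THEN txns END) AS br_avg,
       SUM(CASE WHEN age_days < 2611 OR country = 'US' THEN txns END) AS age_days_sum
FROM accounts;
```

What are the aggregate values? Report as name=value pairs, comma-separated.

[br_avg: country = 'BR']
acct=S18: ✓ → 238
acct=S19: ✗
acct=S13: ✗
acct=S59: ✗
acct=S65: ✓ → 398
acct=S15: ✗
acct=S40: ✗
acct=S21: ✓ → 71
acct=S34: ✗
acct=S54: ✗
acct=S99: ✗
acct=S25: ✗
acct=S92: ✗
acct=S22: ✗
br_avg = (238 + 398 + 71) / 3 = 235.6666666667
—
[age_days_sum: age_days < 2611 OR country = 'US']
acct=S18: ✓ → 238
acct=S19: ✓ → 118
acct=S13: ✗
acct=S59: ✓ → 457
acct=S65: ✓ → 398
acct=S15: ✗
acct=S40: ✗
acct=S21: ✓ → 71
acct=S34: ✗
acct=S54: ✗
acct=S99: ✓ → 336
acct=S25: ✓ → 3
acct=S92: ✓ → 18
acct=S22: ✓ → 300
age_days_sum = 238 + 118 + 457 + 398 + 71 + 336 + 3 + 18 + 300 = 1939

br_avg=235.6666666667, age_days_sum=1939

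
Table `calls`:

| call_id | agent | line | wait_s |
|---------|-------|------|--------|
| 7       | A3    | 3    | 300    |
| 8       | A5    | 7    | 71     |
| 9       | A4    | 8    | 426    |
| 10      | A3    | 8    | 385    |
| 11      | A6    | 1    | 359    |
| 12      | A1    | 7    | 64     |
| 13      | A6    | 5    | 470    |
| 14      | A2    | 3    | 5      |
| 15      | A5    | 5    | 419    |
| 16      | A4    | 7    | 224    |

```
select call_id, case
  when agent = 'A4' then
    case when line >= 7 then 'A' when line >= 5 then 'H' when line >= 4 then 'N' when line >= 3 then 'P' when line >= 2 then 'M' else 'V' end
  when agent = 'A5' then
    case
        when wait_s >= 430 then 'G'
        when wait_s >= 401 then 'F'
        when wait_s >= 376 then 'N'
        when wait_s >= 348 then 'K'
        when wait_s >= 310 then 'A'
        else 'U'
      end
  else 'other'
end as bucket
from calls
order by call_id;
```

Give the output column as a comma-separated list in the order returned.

other, U, A, other, other, other, other, other, F, A

call_id=7: agent='A3' → outer ELSE → other
call_id=8: agent='A5' → inner[ELSE] → U
call_id=9: agent='A4' → inner[line >= 7] → A
call_id=10: agent='A3' → outer ELSE → other
call_id=11: agent='A6' → outer ELSE → other
call_id=12: agent='A1' → outer ELSE → other
call_id=13: agent='A6' → outer ELSE → other
call_id=14: agent='A2' → outer ELSE → other
call_id=15: agent='A5' → inner[wait_s >= 401] → F
call_id=16: agent='A4' → inner[line >= 7] → A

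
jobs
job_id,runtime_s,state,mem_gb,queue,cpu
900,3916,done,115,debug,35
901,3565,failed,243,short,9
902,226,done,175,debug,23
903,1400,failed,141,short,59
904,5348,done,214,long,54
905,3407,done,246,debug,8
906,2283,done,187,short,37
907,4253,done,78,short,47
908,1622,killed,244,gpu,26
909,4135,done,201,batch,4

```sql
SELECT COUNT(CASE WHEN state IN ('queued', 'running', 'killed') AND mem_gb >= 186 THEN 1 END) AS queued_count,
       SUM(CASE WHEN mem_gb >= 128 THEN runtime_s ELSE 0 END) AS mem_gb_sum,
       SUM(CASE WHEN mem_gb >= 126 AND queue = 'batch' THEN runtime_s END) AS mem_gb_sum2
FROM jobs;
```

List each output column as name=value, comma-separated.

[queued_count: state IN ('queued', 'running', 'killed') AND mem_gb >= 186]
job_id=900: ✗
job_id=901: ✗
job_id=902: ✗
job_id=903: ✗
job_id=904: ✗
job_id=905: ✗
job_id=906: ✗
job_id=907: ✗
job_id=908: ✓ → 1
job_id=909: ✗
queued_count = COUNT(1) = 1
—
[mem_gb_sum: mem_gb >= 128]
job_id=900: ✗
job_id=901: ✓ → 3565
job_id=902: ✓ → 226
job_id=903: ✓ → 1400
job_id=904: ✓ → 5348
job_id=905: ✓ → 3407
job_id=906: ✓ → 2283
job_id=907: ✗
job_id=908: ✓ → 1622
job_id=909: ✓ → 4135
mem_gb_sum = 3565 + 226 + 1400 + 5348 + 3407 + 2283 + 1622 + 4135 = 21986
—
[mem_gb_sum2: mem_gb >= 126 AND queue = 'batch']
job_id=900: ✗
job_id=901: ✗
job_id=902: ✗
job_id=903: ✗
job_id=904: ✗
job_id=905: ✗
job_id=906: ✗
job_id=907: ✗
job_id=908: ✗
job_id=909: ✓ → 4135
mem_gb_sum2 = 4135

queued_count=1, mem_gb_sum=21986, mem_gb_sum2=4135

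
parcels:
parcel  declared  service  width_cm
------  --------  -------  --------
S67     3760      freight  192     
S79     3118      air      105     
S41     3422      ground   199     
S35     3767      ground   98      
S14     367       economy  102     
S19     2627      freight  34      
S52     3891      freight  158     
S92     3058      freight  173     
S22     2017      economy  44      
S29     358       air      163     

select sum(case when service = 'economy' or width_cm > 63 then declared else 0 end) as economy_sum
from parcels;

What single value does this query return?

23758

parcel=S67: ✓ → 3760
parcel=S79: ✓ → 3118
parcel=S41: ✓ → 3422
parcel=S35: ✓ → 3767
parcel=S14: ✓ → 367
parcel=S19: ✗
parcel=S52: ✓ → 3891
parcel=S92: ✓ → 3058
parcel=S22: ✓ → 2017
parcel=S29: ✓ → 358
economy_sum = 3760 + 3118 + 3422 + 3767 + 367 + 3891 + 3058 + 2017 + 358 = 23758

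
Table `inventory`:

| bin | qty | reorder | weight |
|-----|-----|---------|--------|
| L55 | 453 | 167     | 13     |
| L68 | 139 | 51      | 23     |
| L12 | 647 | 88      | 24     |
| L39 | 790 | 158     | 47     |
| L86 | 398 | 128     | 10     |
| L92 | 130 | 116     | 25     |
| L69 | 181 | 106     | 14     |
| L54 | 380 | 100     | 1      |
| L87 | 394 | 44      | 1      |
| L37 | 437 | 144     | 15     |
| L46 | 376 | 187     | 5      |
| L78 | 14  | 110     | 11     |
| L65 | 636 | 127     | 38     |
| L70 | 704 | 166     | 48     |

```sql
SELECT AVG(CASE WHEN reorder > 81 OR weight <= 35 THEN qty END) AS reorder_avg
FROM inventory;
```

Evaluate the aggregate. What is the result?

405.6428571429

bin=L55: ✓ → 453
bin=L68: ✓ → 139
bin=L12: ✓ → 647
bin=L39: ✓ → 790
bin=L86: ✓ → 398
bin=L92: ✓ → 130
bin=L69: ✓ → 181
bin=L54: ✓ → 380
bin=L87: ✓ → 394
bin=L37: ✓ → 437
bin=L46: ✓ → 376
bin=L78: ✓ → 14
bin=L65: ✓ → 636
bin=L70: ✓ → 704
reorder_avg = (453 + 139 + 647 + 790 + 398 + 130 + 181 + 380 + 394 + 437 + 376 + 14 + 636 + 704) / 14 = 405.6428571429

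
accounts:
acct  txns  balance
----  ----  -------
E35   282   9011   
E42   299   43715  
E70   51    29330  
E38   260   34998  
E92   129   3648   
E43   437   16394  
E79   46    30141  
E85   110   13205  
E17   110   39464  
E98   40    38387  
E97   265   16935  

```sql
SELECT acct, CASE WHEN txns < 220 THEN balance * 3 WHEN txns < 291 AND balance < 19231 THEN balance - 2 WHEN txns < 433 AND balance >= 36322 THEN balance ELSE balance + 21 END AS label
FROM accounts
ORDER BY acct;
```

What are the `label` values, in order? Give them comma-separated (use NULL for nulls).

acct=E17: txns < 220 → 118392
acct=E35: txns < 291 AND balance < 19231 → 9009
acct=E38: ELSE → 35019
acct=E42: txns < 433 AND balance >= 36322 → 43715
acct=E43: ELSE → 16415
acct=E70: txns < 220 → 87990
acct=E79: txns < 220 → 90423
acct=E85: txns < 220 → 39615
acct=E92: txns < 220 → 10944
acct=E97: txns < 291 AND balance < 19231 → 16933
acct=E98: txns < 220 → 115161

118392, 9009, 35019, 43715, 16415, 87990, 90423, 39615, 10944, 16933, 115161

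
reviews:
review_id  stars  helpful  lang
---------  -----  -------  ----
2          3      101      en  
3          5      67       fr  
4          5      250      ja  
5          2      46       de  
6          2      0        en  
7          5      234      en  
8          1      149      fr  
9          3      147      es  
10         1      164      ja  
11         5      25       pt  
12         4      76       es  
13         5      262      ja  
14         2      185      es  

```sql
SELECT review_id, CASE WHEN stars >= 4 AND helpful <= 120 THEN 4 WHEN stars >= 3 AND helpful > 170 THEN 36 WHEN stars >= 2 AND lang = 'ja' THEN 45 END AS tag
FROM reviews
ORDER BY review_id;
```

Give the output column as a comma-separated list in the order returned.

NULL, 4, 36, NULL, NULL, 36, NULL, NULL, NULL, 4, 4, 36, NULL

review_id=2: (no match → NULL) → NULL
review_id=3: stars >= 4 AND helpful <= 120 → 4
review_id=4: stars >= 3 AND helpful > 170 → 36
review_id=5: (no match → NULL) → NULL
review_id=6: (no match → NULL) → NULL
review_id=7: stars >= 3 AND helpful > 170 → 36
review_id=8: (no match → NULL) → NULL
review_id=9: (no match → NULL) → NULL
review_id=10: (no match → NULL) → NULL
review_id=11: stars >= 4 AND helpful <= 120 → 4
review_id=12: stars >= 4 AND helpful <= 120 → 4
review_id=13: stars >= 3 AND helpful > 170 → 36
review_id=14: (no match → NULL) → NULL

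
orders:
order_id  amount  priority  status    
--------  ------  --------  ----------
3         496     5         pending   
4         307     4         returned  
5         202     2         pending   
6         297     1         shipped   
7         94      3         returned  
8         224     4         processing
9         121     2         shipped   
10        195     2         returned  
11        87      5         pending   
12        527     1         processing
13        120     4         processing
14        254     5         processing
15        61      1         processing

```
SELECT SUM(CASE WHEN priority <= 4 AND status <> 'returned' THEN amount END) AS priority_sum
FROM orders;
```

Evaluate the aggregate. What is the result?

1552

order_id=3: ✗
order_id=4: ✗
order_id=5: ✓ → 202
order_id=6: ✓ → 297
order_id=7: ✗
order_id=8: ✓ → 224
order_id=9: ✓ → 121
order_id=10: ✗
order_id=11: ✗
order_id=12: ✓ → 527
order_id=13: ✓ → 120
order_id=14: ✗
order_id=15: ✓ → 61
priority_sum = 202 + 297 + 224 + 121 + 527 + 120 + 61 = 1552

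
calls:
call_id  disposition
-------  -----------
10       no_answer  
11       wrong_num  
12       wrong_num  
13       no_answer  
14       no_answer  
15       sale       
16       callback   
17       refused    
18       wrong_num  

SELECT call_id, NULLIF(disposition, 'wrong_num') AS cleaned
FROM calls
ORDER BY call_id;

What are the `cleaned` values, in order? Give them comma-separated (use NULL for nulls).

no_answer, NULL, NULL, no_answer, no_answer, sale, callback, refused, NULL

call_id=10: disposition=no_answer vs wrong_num: differ → no_answer
call_id=11: disposition=wrong_num vs wrong_num: equal → NULL
call_id=12: disposition=wrong_num vs wrong_num: equal → NULL
call_id=13: disposition=no_answer vs wrong_num: differ → no_answer
call_id=14: disposition=no_answer vs wrong_num: differ → no_answer
call_id=15: disposition=sale vs wrong_num: differ → sale
call_id=16: disposition=callback vs wrong_num: differ → callback
call_id=17: disposition=refused vs wrong_num: differ → refused
call_id=18: disposition=wrong_num vs wrong_num: equal → NULL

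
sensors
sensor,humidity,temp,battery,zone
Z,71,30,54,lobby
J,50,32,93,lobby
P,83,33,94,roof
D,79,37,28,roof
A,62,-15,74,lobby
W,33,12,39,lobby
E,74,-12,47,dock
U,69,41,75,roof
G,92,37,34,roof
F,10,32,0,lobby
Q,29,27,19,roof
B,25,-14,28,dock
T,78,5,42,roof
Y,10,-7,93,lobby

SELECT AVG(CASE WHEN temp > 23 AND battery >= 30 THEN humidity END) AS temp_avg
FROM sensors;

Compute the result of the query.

73

sensor=Z: ✓ → 71
sensor=J: ✓ → 50
sensor=P: ✓ → 83
sensor=D: ✗
sensor=A: ✗
sensor=W: ✗
sensor=E: ✗
sensor=U: ✓ → 69
sensor=G: ✓ → 92
sensor=F: ✗
sensor=Q: ✗
sensor=B: ✗
sensor=T: ✗
sensor=Y: ✗
temp_avg = (71 + 50 + 83 + 69 + 92) / 5 = 73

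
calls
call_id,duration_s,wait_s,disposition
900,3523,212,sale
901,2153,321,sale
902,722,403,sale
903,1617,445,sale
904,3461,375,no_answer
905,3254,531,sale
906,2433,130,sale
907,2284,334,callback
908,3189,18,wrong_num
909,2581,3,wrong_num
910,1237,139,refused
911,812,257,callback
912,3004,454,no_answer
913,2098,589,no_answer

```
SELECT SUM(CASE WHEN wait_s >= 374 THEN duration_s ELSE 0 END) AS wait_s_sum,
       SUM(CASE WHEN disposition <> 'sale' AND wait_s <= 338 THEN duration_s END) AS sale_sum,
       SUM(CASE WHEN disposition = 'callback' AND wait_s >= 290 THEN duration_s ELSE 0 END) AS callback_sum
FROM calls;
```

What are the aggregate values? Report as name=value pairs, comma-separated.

wait_s_sum=14156, sale_sum=10103, callback_sum=2284

[wait_s_sum: wait_s >= 374]
call_id=900: ✗
call_id=901: ✗
call_id=902: ✓ → 722
call_id=903: ✓ → 1617
call_id=904: ✓ → 3461
call_id=905: ✓ → 3254
call_id=906: ✗
call_id=907: ✗
call_id=908: ✗
call_id=909: ✗
call_id=910: ✗
call_id=911: ✗
call_id=912: ✓ → 3004
call_id=913: ✓ → 2098
wait_s_sum = 722 + 1617 + 3461 + 3254 + 3004 + 2098 = 14156
—
[sale_sum: disposition <> 'sale' AND wait_s <= 338]
call_id=900: ✗
call_id=901: ✗
call_id=902: ✗
call_id=903: ✗
call_id=904: ✗
call_id=905: ✗
call_id=906: ✗
call_id=907: ✓ → 2284
call_id=908: ✓ → 3189
call_id=909: ✓ → 2581
call_id=910: ✓ → 1237
call_id=911: ✓ → 812
call_id=912: ✗
call_id=913: ✗
sale_sum = 2284 + 3189 + 2581 + 1237 + 812 = 10103
—
[callback_sum: disposition = 'callback' AND wait_s >= 290]
call_id=900: ✗
call_id=901: ✗
call_id=902: ✗
call_id=903: ✗
call_id=904: ✗
call_id=905: ✗
call_id=906: ✗
call_id=907: ✓ → 2284
call_id=908: ✗
call_id=909: ✗
call_id=910: ✗
call_id=911: ✗
call_id=912: ✗
call_id=913: ✗
callback_sum = 2284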